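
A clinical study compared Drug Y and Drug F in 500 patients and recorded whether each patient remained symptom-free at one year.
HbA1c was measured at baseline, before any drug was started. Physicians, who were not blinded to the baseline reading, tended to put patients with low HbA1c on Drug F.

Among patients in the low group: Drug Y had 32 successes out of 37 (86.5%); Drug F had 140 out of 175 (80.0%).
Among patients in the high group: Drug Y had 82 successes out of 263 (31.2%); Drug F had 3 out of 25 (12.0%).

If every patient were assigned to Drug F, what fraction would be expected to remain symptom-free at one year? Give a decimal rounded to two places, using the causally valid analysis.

Here HbA1c is a common cause — it drives both which drug a case falls under and the outcome. The crude comparison mixes populations; the stratum-specific rates are the causally relevant ones.
Standardising Drug F to the population HbA1c mix: 0.424·140/175 + 0.576·3/25 = 0.408.

0.41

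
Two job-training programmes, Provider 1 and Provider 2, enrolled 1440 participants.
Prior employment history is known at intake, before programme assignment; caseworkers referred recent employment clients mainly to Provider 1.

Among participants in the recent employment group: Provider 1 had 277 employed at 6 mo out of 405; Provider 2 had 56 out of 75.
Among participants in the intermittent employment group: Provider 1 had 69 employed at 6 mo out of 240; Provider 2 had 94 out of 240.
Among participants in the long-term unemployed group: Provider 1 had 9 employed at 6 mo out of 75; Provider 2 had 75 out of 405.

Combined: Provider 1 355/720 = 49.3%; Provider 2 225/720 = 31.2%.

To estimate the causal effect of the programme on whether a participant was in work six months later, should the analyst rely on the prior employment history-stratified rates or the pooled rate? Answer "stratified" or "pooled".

stratified

The prior employment history-specific comparison favours Provider 2 throughout, but the pooled figures favour Provider 1. The question is whether to condition on prior employment history.
Prior employment history satisfies the back-door criterion: it is not a descendant of the programme, and it blocks the spurious path from programme to outcome. Adjusting for it (i.e., using the within-prior employment history rates) gives the causal effect.
Within each level — recent employment: 68.4% vs 74.7%; intermittent employment: 28.7% vs 39.2%; long-term unemployed: 12.0% vs 18.5% — Provider 2 is higher every time.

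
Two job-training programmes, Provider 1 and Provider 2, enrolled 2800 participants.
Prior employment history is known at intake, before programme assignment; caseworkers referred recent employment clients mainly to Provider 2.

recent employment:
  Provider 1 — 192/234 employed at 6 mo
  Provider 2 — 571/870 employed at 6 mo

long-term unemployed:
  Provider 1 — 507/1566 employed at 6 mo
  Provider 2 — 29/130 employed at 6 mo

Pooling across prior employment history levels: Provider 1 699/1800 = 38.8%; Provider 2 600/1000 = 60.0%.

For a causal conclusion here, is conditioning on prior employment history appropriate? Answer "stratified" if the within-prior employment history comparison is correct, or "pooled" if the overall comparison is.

stratified

Nothing the programme does changes prior employment history; the imbalance is an allocation artefact. With prior employment history also predicting the outcome, the pooled figure is confounded, and the within-stratum comparison is the causal one.
Within each level — recent employment: 82.1% vs 65.6%; long-term unemployed: 32.4% vs 22.3% — Provider 1 is higher every time.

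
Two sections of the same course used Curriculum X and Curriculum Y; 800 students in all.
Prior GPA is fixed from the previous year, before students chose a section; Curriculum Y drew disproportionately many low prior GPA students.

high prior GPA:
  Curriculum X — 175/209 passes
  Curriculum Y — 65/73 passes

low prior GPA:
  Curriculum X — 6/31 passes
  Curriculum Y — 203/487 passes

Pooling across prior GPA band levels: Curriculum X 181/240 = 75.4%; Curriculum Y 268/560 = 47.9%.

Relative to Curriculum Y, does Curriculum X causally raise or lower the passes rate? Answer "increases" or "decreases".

decreases

Prior GPA band satisfies the back-door criterion: it is not a descendant of the teaching method, and it blocks the spurious path from teaching method to outcome. Adjusting for it (i.e., using the within-prior GPA band rates) gives the causal effect.
Within each level — high prior GPA: 83.7% vs 89.0%; low prior GPA: 19.4% vs 41.7% — Curriculum Y is higher every time.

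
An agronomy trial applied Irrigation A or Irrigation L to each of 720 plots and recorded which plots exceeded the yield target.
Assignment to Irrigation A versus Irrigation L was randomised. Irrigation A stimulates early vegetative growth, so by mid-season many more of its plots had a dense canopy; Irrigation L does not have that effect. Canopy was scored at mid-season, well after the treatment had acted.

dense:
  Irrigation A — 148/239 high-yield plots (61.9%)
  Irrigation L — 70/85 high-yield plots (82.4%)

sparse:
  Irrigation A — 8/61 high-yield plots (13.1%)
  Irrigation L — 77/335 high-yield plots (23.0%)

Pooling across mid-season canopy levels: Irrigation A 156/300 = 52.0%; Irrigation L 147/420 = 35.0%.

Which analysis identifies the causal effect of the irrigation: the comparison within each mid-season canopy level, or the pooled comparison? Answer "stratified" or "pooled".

pooled

Irrigation L is higher inside every mid-season canopy stratum but Irrigation A is higher in aggregate. Whether to stratify depends on how mid-season canopy relates to the irrigation.
Mid-season canopy lies on the pathway irrigation → mid-season canopy → outcome, so adjusting for it blocks the indirect effect. For the total causal effect of irrigation, use the unadjusted pooled rates.
Pooled: Irrigation A 52.0% vs Irrigation L 35.0%; Irrigation A is higher overall.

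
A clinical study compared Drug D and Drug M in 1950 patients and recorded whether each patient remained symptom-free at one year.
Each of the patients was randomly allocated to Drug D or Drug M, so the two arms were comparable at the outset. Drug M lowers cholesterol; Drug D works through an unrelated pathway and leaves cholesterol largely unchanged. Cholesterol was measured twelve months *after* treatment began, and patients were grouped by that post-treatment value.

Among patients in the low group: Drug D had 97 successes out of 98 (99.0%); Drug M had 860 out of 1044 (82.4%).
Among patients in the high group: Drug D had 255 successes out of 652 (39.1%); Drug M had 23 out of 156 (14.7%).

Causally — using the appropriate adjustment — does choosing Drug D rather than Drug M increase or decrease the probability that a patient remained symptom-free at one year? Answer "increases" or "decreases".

decreases

Cholesterol is downstream of the drug. One should not condition on a consequence of treatment, so the overall rates are the right comparison.
Pooled: Drug D 46.9% vs Drug M 73.6%; Drug M is higher overall.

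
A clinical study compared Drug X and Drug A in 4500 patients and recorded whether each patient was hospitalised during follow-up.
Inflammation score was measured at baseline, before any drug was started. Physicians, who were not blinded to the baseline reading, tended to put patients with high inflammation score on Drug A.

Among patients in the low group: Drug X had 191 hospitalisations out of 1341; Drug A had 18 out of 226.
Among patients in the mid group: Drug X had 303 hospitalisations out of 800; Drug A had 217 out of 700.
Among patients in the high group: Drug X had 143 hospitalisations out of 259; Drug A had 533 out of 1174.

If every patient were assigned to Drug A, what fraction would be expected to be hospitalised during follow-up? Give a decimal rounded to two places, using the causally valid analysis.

The stratified and pooled comparisons disagree (Drug A wins within each inflammation score; Drug X wins overall), so the answer turns on the causal role of inflammation score.
Inflammation score satisfies the back-door criterion: it is not a descendant of the drug, and it blocks the spurious path from drug to outcome. Adjusting for it (i.e., using the within-inflammation score rates) gives the causal effect.
Standardising Drug A to the population inflammation score mix: 0.348·18/226 + 0.333·217/700 + 0.318·533/1174 = 0.276.

0.28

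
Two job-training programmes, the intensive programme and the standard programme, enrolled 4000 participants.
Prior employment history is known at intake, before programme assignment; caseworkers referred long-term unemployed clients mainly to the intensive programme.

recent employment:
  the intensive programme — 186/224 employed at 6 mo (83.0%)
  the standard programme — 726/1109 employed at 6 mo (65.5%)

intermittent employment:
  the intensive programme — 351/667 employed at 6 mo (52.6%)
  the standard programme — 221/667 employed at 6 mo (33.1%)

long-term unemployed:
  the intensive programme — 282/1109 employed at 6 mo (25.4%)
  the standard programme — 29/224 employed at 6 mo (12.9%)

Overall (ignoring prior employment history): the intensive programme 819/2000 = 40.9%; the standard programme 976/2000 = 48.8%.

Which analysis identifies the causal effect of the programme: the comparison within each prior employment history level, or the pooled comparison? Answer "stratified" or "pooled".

stratified

Since prior employment history is a pre-existing factor (not a product of the programme) and it affects the outcome on its own, it is a confounder. The stratified rates, not the pooled rate, identify the causal effect.
Within each level — recent employment: 83.0% vs 65.5%; intermittent employment: 52.6% vs 33.1%; long-term unemployed: 25.4% vs 12.9% — the intensive programme is higher every time.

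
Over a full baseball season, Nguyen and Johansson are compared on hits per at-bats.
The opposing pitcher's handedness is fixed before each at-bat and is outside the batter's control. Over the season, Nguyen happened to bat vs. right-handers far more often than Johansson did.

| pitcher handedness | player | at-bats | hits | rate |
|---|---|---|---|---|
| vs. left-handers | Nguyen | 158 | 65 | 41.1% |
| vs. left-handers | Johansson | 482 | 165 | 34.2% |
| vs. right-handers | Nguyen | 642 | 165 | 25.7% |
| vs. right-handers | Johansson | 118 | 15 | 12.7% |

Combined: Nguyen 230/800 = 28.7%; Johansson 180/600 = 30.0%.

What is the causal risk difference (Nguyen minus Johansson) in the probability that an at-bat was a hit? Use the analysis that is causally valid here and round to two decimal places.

Within every pitcher handedness level Nguyen has the higher rate, yet pooled Johansson does — Simpson's reversal.
The imbalance in pitcher handedness arose from how at-bats were allocated, not from anything the player did; and pitcher handedness independently affects the outcome. The pooled gap is confounded — condition on pitcher handedness.
Adjusting over the population distribution of pitcher handedness: 0.457·(0.411−0.342) + 0.543·(0.257−0.127) = +0.102.

+0.10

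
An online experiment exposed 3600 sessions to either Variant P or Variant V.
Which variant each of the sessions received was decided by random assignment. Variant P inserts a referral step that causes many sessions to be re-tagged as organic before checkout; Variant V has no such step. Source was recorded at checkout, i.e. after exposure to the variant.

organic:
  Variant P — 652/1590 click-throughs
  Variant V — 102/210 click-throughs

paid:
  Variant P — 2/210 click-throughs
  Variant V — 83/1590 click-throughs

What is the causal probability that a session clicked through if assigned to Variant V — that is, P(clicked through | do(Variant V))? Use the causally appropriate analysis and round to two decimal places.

The stratified and pooled comparisons disagree (Variant V wins within each traffic source; Variant P wins overall), so the answer turns on the causal role of traffic source.
Traffic source here is a post-treatment variable shaped by the variant; conditioning on it would introduce bias rather than remove it. The overall comparison is the causal one.
So P(outcome | do(Variant V)) is just the pooled rate for Variant V: 185/1800 = 0.103.

0.10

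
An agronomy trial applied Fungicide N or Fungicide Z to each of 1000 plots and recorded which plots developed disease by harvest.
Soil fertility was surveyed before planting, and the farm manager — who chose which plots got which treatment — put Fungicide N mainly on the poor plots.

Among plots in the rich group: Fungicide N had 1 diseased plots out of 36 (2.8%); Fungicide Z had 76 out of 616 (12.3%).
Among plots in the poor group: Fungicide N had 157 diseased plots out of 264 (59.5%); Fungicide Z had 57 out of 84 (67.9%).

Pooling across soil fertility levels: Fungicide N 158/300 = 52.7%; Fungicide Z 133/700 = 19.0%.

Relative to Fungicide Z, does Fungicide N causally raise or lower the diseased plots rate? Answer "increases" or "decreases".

Soil fertility differs across fungicides for reasons unrelated to any effect of the fungicide itself, and it separately predicts the outcome — a classic confounder. We must compare within soil fertility levels.
Within each level — rich: 2.8% vs 12.3%; poor: 59.5% vs 67.9% — Fungicide N is lower every time.

decreases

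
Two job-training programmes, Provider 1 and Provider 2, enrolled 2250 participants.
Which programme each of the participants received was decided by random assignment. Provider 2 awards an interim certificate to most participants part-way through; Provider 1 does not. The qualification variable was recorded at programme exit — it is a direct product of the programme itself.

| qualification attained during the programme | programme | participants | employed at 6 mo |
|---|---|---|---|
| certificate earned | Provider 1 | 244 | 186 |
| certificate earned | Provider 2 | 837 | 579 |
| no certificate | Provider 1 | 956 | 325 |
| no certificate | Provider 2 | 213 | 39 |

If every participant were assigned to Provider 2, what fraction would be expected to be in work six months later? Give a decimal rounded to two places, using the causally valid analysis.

0.59

The qualification attained during the programme-specific comparison favours Provider 1 throughout, but the pooled figures favour Provider 2. The question is whether to condition on qualification attained during the programme.
Stratifying would compare programmes among participants the programmes themselves sorted into qualification attained during the programme groups — a form of selection on an intermediate. The unconditioned pooled rates give the total causal effect.
So P(outcome | do(Provider 2)) is just the pooled rate for Provider 2: 618/1050 = 0.589.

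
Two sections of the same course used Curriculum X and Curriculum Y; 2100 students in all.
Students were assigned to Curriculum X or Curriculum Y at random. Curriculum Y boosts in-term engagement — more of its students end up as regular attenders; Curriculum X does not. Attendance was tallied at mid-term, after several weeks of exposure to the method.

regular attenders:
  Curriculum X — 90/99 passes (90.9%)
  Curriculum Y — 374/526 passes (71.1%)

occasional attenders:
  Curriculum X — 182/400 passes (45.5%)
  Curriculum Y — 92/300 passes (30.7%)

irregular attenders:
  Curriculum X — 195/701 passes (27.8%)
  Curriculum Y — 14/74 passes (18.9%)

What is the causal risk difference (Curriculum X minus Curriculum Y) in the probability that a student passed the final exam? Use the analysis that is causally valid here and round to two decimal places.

-0.14

The mid-term attendance-specific comparison favours Curriculum X throughout, but the pooled figures favour Curriculum Y. The question is whether to condition on mid-term attendance.
Mid-term attendance is downstream of the teaching method. One should not condition on a consequence of treatment, so the overall rates are the right comparison.
The causal difference is the pooled difference: 0.389 − 0.533 = -0.144.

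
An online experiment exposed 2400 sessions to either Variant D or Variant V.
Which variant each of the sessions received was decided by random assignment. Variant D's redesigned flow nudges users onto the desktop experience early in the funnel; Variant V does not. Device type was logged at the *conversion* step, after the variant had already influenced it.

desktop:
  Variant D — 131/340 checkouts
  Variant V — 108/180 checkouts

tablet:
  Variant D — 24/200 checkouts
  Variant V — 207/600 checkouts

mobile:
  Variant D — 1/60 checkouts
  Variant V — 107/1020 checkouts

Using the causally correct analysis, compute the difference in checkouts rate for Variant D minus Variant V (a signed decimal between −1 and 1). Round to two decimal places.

+0.03

Variant V is higher inside every device type stratum but Variant D is higher in aggregate. Whether to stratify depends on how device type relates to the variant.
The distribution of device type is itself part of what the variant does — it is an intermediate outcome. Holding it fixed would remove that part of the effect; the total effect is the pooled difference.
The causal difference is the pooled difference: 0.260 − 0.234 = +0.026.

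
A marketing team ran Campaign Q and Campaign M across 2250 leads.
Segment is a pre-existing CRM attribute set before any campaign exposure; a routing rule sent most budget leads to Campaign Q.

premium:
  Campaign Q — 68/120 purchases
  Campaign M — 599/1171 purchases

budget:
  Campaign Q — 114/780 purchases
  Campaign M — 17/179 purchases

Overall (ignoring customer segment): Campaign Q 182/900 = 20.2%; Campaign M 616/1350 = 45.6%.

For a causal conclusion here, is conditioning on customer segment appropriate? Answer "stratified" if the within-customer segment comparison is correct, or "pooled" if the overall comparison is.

Here customer segment is a common cause — it drives both which campaign a case falls under and the outcome. The crude comparison mixes populations; the stratum-specific rates are the causally relevant ones.
Within each level — premium: 56.7% vs 51.2%; budget: 14.6% vs 9.5% — Campaign Q is higher every time.

stratified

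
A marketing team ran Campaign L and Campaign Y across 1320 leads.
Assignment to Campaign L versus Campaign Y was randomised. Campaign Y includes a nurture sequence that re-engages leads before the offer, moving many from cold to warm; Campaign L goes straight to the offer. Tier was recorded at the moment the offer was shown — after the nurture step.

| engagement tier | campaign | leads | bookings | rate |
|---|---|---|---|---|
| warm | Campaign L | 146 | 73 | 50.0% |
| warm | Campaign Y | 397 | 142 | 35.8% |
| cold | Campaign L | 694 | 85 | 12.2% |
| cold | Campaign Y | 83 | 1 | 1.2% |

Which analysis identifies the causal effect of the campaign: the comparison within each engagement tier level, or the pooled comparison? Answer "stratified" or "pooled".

Campaign L is higher inside every engagement tier stratum but Campaign Y is higher in aggregate. Whether to stratify depends on how engagement tier relates to the campaign.
Engagement tier is recorded after the campaign and is itself shifted by it — it sits on the causal path from campaign to outcome. Conditioning on a mediator would strip out part of the effect we want; the pooled comparison gives the total causal effect.
Pooled: Campaign L 18.8% vs Campaign Y 29.8%; Campaign Y is higher overall.

pooled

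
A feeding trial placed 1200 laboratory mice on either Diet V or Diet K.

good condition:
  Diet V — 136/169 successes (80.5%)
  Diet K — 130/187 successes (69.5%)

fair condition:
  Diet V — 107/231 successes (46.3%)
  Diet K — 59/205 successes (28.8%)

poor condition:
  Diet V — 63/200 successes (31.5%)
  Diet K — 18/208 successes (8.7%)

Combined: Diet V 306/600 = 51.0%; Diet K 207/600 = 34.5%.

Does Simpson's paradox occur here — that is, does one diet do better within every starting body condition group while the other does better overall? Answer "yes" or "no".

no

Within each starting body condition level (good condition 80.5% vs 69.5%; fair condition 46.3% vs 28.8%; poor condition 31.5% vs 8.7%), Diet V has the higher rate every time. Pooled: 51.0% vs 34.5% — Diet V has the higher rate overall. They agree.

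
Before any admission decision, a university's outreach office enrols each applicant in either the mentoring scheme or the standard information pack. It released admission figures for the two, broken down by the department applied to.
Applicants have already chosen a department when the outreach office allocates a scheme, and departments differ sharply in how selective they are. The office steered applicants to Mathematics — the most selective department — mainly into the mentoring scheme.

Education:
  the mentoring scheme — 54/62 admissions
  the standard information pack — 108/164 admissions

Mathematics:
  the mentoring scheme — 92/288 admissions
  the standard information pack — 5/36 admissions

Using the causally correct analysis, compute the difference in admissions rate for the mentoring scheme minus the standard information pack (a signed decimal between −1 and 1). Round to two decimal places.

The department-specific comparison favours the mentoring scheme throughout, but the pooled figures favour the standard information pack. The question is whether to condition on department.
Since department is a pre-existing factor (not a product of the outreach scheme) and it affects the outcome on its own, it is a confounder. The stratified rates, not the pooled rate, identify the causal effect.
Adjusting over the population distribution of department: 0.411·(0.871−0.659) + 0.589·(0.319−0.139) = +0.194.

+0.19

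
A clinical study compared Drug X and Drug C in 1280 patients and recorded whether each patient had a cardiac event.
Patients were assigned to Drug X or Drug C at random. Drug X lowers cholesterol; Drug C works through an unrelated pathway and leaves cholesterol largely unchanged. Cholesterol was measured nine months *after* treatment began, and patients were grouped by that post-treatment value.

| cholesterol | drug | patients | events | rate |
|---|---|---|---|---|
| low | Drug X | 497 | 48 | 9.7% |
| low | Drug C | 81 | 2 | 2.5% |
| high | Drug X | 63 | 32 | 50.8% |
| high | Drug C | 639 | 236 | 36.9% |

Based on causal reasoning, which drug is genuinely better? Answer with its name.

Because the drug influences cholesterol, cholesterol is a post-treatment mediator, not a confounder. Stratifying on it would bias the estimate; the causal effect is the crude pooled difference.
Pooled: Drug X 14.3% vs Drug C 33.1%; Drug X is lower overall.

Drug X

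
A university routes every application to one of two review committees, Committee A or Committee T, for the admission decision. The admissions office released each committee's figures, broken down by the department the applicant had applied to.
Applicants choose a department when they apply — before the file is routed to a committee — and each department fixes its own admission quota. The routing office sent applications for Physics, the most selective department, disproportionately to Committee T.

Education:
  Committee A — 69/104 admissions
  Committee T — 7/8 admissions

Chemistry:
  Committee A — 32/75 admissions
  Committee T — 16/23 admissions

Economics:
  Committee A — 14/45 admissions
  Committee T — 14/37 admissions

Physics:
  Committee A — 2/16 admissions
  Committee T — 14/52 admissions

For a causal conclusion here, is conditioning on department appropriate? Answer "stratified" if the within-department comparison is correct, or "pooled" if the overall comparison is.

stratified

Committee T is higher inside every department stratum but Committee A is higher in aggregate. Whether to stratify depends on how department relates to the review committee.
Nothing the review committee does changes department; the imbalance is an allocation artefact. With department also predicting the outcome, the pooled figure is confounded, and the within-stratum comparison is the causal one.
Within each level — Education: 66.3% vs 87.5%; Chemistry: 42.7% vs 69.6%; Economics: 31.1% vs 37.8%; Physics: 12.5% vs 26.9% — Committee T is higher every time.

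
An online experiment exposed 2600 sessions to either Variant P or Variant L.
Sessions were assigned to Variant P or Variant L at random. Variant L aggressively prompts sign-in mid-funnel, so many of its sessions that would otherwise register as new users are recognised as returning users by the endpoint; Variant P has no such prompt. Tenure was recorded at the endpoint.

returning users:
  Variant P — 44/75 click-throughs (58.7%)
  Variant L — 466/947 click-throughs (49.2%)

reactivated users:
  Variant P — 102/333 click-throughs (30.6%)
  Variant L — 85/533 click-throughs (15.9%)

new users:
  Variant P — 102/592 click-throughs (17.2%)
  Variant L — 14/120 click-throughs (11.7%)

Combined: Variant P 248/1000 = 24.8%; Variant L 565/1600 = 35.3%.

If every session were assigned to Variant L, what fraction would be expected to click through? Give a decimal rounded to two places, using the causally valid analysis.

0.35

User tenure here is a post-treatment variable shaped by the variant; conditioning on it would introduce bias rather than remove it. The overall comparison is the causal one.
So P(outcome | do(Variant L)) is just the pooled rate for Variant L: 565/1600 = 0.353.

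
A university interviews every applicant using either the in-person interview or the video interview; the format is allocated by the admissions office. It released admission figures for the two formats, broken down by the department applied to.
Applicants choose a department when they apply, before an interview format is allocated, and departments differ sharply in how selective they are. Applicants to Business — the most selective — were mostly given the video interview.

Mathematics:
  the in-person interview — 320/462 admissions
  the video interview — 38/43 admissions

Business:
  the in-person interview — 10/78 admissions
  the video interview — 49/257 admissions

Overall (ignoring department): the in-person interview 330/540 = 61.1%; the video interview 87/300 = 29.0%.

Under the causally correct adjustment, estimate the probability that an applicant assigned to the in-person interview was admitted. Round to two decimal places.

Department is set before the interview format has any effect — it is not caused by the interview format — and it independently drives the outcome. That makes it a confounder, so the causal comparison is within department levels.
Standardising the in-person interview to the population department mix: 0.601·320/462 + 0.399·10/78 = 0.468.

0.47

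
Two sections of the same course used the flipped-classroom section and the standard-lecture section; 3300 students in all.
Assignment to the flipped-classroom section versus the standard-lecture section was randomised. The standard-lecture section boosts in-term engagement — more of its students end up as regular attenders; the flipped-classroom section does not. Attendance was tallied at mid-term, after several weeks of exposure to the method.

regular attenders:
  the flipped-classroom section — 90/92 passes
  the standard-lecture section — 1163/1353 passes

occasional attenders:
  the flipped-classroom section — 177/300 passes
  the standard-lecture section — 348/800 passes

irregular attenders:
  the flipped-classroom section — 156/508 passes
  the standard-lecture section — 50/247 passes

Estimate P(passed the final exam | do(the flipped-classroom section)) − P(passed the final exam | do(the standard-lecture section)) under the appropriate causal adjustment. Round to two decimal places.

-0.18

The stratified and pooled comparisons disagree (the flipped-classroom section wins within each mid-term attendance; the standard-lecture section wins overall), so the answer turns on the causal role of mid-term attendance.
Mid-term attendance is downstream of the teaching method. One should not condition on a consequence of treatment, so the overall rates are the right comparison.
The causal difference is the pooled difference: 0.470 − 0.650 = -0.180.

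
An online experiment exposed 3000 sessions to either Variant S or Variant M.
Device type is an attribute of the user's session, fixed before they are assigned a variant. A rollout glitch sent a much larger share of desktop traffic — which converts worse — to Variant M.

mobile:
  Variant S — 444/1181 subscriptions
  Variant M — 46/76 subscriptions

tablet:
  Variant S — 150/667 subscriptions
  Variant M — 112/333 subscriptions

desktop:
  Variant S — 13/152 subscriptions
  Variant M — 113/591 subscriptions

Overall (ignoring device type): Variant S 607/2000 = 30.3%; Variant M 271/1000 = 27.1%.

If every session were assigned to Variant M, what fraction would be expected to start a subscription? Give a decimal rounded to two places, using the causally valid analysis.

Nothing the variant does changes device type; the imbalance is an allocation artefact. With device type also predicting the outcome, the pooled figure is confounded, and the within-stratum comparison is the causal one.
Standardising Variant M to the population device type mix: 0.419·46/76 + 0.333·112/333 + 0.248·113/591 = 0.413.

0.41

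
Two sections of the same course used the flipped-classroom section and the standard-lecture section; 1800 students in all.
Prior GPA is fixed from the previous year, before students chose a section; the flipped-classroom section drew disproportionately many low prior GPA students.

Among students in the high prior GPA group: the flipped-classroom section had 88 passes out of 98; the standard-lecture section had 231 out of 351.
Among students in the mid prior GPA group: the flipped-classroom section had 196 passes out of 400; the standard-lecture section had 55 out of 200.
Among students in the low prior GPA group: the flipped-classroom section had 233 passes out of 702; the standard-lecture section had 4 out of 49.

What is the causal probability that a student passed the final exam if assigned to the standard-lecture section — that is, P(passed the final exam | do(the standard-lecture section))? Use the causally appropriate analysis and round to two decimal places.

0.29

Nothing the teaching method does changes prior GPA band; the imbalance is an allocation artefact. With prior GPA band also predicting the outcome, the pooled figure is confounded, and the within-stratum comparison is the causal one.
Standardising the standard-lecture section to the population prior GPA band mix: 0.249·231/351 + 0.333·55/200 + 0.417·4/49 = 0.290.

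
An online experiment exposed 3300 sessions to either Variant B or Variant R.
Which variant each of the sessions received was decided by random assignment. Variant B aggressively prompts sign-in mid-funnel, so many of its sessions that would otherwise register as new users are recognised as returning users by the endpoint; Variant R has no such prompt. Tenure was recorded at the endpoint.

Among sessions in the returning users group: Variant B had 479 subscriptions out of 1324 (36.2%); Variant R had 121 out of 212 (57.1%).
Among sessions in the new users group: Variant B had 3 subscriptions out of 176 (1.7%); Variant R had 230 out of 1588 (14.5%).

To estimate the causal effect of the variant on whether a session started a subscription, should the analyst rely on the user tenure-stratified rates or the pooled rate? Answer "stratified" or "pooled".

pooled

Because the variant influences user tenure, user tenure is a post-treatment mediator, not a confounder. Stratifying on it would bias the estimate; the causal effect is the crude pooled difference.
Pooled: Variant B 32.1% vs Variant R 19.5%; Variant B is higher overall.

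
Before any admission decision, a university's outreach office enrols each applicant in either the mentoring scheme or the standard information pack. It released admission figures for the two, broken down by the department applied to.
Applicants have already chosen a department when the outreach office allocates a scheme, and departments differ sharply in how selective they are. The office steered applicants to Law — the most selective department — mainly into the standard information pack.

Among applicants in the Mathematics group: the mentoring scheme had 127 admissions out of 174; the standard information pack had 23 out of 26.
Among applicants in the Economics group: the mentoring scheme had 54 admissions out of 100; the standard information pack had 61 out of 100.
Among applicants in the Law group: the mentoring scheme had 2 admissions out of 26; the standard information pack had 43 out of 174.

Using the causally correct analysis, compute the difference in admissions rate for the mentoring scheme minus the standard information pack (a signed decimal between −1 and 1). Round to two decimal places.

the standard information pack is higher inside every department stratum but the mentoring scheme is higher in aggregate. Whether to stratify depends on how department relates to the outreach scheme.
The imbalance in department arose from how applicants were allocated, not from anything the outreach scheme did; and department independently affects the outcome. The pooled gap is confounded — condition on department.
Adjusting over the population distribution of department: 0.333·(0.730−0.885) + 0.333·(0.540−0.610) + 0.333·(0.077−0.247) = -0.132.

-0.13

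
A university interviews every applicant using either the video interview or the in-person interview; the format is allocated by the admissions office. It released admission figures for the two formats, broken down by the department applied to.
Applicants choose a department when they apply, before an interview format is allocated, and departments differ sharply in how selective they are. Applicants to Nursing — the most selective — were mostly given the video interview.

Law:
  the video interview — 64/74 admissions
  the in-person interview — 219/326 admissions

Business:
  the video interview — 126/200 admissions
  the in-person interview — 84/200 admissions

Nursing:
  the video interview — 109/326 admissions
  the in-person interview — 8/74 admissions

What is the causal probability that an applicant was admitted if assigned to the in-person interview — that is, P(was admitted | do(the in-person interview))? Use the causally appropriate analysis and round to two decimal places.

Within every department level the video interview has the higher rate, yet pooled the in-person interview does — Simpson's reversal.
Department differs across interview formats for reasons unrelated to any effect of the interview format itself, and it separately predicts the outcome — a classic confounder. We must compare within department levels.
Standardising the in-person interview to the population department mix: 0.333·219/326 + 0.333·84/200 + 0.333·8/74 = 0.400.

0.40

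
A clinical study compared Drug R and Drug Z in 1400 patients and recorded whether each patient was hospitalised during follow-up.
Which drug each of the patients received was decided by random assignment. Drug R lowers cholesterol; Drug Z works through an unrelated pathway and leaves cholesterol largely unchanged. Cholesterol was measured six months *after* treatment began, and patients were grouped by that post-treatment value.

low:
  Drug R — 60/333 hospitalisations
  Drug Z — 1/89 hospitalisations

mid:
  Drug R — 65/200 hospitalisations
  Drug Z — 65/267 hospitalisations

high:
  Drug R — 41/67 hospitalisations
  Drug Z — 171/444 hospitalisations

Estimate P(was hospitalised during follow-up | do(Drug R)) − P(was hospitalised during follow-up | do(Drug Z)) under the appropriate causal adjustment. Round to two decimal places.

-0.02

Cholesterol here is a post-treatment variable shaped by the drug; conditioning on it would introduce bias rather than remove it. The overall comparison is the causal one.
The causal difference is the pooled difference: 0.277 − 0.296 = -0.020.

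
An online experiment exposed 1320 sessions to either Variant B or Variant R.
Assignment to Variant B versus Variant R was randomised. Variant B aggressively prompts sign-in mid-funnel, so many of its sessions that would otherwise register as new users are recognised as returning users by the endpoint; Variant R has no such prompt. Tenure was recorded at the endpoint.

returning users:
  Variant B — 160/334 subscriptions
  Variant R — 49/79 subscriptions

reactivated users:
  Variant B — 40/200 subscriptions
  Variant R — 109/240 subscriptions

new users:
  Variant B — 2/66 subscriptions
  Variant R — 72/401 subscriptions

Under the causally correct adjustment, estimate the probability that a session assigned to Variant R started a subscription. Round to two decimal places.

The stratified and pooled comparisons disagree (Variant R wins within each user tenure; Variant B wins overall), so the answer turns on the causal role of user tenure.
The distribution of user tenure is itself part of what the variant does — it is an intermediate outcome. Holding it fixed would remove that part of the effect; the total effect is the pooled difference.
So P(outcome | do(Variant R)) is just the pooled rate for Variant R: 230/720 = 0.319.

0.32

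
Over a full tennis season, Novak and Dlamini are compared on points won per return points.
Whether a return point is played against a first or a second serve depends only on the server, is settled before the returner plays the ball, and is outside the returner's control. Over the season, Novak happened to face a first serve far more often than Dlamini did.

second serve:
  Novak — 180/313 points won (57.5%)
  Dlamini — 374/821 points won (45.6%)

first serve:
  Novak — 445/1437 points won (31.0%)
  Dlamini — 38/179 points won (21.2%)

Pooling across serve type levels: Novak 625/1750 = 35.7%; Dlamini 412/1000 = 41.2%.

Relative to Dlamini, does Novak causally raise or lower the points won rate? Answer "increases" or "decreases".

Novak is higher inside every serve type stratum but Dlamini is higher in aggregate. Whether to stratify depends on how serve type relates to the player.
Serve type differs across players for reasons unrelated to any effect of the player itself, and it separately predicts the outcome — a classic confounder. We must compare within serve type levels.
Within each level — second serve: 57.5% vs 45.6%; first serve: 31.0% vs 21.2% — Novak is higher every time.

increases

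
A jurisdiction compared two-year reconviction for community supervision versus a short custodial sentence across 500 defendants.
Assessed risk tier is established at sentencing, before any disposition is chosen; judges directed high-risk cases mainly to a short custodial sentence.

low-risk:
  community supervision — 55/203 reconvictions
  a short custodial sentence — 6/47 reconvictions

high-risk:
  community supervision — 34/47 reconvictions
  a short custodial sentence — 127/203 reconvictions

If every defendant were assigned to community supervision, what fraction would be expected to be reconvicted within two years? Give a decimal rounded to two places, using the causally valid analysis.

0.50

Within every assessed risk tier level a short custodial sentence has the lower rate, yet pooled community supervision does — Simpson's reversal.
Since assessed risk tier is a pre-existing factor (not a product of the disposition) and it affects the outcome on its own, it is a confounder. The stratified rates, not the pooled rate, identify the causal effect.
Standardising community supervision to the population assessed risk tier mix: 0.500·55/203 + 0.500·34/47 = 0.497.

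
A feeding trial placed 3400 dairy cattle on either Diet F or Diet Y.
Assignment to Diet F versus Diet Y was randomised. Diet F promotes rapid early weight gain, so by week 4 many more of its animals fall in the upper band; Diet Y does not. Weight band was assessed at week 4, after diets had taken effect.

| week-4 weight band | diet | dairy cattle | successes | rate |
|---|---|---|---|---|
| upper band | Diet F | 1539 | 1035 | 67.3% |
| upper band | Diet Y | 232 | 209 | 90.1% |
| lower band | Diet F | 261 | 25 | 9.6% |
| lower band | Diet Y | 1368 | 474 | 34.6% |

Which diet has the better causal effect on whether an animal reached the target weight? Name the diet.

The distribution of week-4 weight band is itself part of what the diet does — it is an intermediate outcome. Holding it fixed would remove that part of the effect; the total effect is the pooled difference.
Pooled: Diet F 58.9% vs Diet Y 42.7%; Diet F is higher overall.

Diet F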